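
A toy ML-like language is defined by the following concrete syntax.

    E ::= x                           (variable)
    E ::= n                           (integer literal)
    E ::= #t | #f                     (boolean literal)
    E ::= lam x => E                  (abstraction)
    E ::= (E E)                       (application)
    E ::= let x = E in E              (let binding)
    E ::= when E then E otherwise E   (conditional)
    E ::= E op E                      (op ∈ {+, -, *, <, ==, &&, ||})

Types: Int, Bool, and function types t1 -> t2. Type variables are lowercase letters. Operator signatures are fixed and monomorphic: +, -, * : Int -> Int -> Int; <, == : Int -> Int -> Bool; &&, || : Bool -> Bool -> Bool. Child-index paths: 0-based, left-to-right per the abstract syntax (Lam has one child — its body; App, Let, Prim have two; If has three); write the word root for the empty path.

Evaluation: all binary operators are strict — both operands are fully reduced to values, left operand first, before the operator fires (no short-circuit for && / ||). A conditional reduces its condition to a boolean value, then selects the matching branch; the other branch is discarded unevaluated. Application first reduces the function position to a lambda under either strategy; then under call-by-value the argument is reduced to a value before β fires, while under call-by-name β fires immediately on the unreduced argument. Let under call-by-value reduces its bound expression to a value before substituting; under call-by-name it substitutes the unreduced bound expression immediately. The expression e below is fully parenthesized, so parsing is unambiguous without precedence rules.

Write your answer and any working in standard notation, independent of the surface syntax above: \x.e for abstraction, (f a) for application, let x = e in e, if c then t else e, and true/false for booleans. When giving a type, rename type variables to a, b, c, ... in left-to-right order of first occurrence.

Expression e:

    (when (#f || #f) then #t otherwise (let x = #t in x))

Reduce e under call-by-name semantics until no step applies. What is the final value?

Derivation:
step 0: (if (false || false) then true else (let x = true in x))
step 1: [delta@0] (if false then true else (let x = true in x))
step 2: [if@root] (let x = true in x)
step 3: [let@root] true

Answer: true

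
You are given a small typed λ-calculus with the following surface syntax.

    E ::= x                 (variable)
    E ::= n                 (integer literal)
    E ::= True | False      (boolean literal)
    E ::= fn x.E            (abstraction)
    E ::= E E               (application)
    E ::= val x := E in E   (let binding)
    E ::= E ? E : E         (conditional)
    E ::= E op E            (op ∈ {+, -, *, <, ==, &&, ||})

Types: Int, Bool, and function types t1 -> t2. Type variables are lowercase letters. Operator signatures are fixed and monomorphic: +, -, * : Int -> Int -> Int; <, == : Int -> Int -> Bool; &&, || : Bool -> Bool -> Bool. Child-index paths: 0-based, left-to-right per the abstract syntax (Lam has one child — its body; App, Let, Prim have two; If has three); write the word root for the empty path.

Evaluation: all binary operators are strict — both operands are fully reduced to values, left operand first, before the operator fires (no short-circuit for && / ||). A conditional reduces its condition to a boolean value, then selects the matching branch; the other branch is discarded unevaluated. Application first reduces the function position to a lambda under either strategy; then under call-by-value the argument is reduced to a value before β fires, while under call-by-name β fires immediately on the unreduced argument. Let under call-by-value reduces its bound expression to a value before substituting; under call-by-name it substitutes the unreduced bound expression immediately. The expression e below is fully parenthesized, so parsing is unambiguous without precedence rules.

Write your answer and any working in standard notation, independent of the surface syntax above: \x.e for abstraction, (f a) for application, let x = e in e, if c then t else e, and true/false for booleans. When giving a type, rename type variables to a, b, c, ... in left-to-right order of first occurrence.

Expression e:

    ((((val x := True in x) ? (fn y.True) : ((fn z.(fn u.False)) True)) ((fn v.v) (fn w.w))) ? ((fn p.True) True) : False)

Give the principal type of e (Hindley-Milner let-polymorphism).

Answer: Bool

Working:
let x : Bool
x : Bool
  unify Bool ~ Bool
\y._ : a -> Bool
\u._ : c -> Bool
\z._ : b -> c -> Bool
  unify b -> c -> Bool ~ Bool -> d
  unify b ~ Bool
  unify c -> Bool ~ d
_ _ : c -> Bool
  unify a -> Bool ~ c -> Bool
  unify a ~ c
  unify Bool ~ Bool
v : e
\v._ : e -> e
w : f
\w._ : f -> f
  unify e -> e ~ (f -> f) -> g
  unify e ~ f -> f
  unify f -> f ~ g
_ _ : f -> f
  unify c -> Bool ~ (f -> f) -> h
  unify c ~ f -> f
  unify Bool ~ h
_ _ : Bool
  unify Bool ~ Bool
\p._ : i -> Bool
  unify i -> Bool ~ Bool -> j
  unify i ~ Bool
  unify Bool ~ j
_ _ : Bool
  unify Bool ~ Bool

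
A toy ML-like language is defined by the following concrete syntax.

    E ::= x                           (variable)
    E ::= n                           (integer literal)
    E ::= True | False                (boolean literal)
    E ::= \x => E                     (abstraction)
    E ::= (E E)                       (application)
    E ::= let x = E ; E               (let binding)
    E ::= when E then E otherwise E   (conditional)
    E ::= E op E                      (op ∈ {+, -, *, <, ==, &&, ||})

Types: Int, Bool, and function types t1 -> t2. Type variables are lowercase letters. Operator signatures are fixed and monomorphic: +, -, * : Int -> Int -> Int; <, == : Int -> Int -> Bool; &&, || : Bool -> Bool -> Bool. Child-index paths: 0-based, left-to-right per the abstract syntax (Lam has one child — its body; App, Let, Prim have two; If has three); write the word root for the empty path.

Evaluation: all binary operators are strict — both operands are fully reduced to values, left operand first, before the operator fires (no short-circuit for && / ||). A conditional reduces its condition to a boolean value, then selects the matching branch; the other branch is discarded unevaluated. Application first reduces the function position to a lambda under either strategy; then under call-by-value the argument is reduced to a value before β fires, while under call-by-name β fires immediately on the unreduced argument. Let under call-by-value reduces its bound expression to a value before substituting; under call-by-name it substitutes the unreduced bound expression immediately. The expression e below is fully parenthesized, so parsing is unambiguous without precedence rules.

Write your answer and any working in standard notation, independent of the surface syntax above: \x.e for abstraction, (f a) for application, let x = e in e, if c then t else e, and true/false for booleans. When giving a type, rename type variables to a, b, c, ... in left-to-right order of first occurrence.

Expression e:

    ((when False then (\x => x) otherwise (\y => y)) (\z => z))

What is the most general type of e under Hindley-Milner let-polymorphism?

Derivation:
  unify Bool ~ Bool
x : a
\x._ : a -> a
y : b
\y._ : b -> b
  unify a -> a ~ b -> b
  unify a ~ b
  unify b ~ b
z : c
\z._ : c -> c
  unify b -> b ~ (c -> c) -> d
  unify b ~ c -> c
  unify c -> c ~ d
_ _ : c -> c

Answer: a -> a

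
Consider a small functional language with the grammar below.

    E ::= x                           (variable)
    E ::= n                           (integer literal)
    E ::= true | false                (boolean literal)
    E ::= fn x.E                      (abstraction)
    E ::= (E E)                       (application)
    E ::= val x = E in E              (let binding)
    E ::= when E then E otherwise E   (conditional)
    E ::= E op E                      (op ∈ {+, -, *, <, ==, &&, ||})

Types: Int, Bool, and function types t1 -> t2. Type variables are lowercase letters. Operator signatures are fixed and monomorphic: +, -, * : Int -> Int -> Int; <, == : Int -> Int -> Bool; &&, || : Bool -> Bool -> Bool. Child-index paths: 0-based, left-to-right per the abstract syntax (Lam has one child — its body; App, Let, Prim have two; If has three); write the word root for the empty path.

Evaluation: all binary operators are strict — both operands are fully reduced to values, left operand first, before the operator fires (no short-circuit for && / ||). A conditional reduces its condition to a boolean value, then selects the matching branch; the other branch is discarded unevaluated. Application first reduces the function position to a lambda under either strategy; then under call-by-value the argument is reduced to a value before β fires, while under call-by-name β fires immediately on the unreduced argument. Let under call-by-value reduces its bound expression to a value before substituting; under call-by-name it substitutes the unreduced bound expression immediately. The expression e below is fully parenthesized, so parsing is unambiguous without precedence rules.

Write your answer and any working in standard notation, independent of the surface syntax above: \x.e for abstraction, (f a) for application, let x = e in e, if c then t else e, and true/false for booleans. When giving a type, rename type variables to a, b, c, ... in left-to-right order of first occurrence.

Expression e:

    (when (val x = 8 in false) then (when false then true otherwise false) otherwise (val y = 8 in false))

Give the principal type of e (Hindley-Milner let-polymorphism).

Derivation:
let x : Int
  unify Bool ~ Bool
  unify Bool ~ Bool
  unify Bool ~ Bool
let y : Int
  unify Bool ~ Bool

Answer: Bool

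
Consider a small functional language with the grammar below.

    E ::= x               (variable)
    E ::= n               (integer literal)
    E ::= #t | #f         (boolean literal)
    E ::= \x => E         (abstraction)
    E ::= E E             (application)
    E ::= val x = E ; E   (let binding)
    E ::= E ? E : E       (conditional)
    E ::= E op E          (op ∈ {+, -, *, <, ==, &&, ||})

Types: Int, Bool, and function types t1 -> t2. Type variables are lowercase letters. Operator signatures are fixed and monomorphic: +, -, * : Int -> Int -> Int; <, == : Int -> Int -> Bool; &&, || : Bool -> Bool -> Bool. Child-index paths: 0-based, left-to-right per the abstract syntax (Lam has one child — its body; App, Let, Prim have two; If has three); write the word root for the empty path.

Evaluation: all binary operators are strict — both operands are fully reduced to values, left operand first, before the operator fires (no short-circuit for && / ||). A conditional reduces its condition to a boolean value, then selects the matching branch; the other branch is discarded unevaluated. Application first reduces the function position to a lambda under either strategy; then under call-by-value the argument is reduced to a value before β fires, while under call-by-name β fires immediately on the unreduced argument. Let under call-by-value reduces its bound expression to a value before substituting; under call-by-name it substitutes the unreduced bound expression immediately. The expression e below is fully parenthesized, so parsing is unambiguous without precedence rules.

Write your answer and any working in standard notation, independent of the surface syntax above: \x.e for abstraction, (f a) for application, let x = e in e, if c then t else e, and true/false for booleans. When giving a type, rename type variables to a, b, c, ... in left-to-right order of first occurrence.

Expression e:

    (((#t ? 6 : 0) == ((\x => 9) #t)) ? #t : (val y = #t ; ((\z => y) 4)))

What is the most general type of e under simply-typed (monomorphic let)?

Answer: Bool

Working:
  unify Bool ~ Bool
  unify Int ~ Int
  unify Int ~ Int
\x._ : a -> Int
  unify a -> Int ~ Bool -> b
  unify a ~ Bool
  unify Int ~ b
_ _ : Int
  unify Int ~ Int
  unify Bool ~ Bool
let y : Bool
y : Bool
\z._ : c -> Bool
  unify c -> Bool ~ Int -> d
  unify c ~ Int
  unify Bool ~ d
_ _ : Bool
  unify Bool ~ Bool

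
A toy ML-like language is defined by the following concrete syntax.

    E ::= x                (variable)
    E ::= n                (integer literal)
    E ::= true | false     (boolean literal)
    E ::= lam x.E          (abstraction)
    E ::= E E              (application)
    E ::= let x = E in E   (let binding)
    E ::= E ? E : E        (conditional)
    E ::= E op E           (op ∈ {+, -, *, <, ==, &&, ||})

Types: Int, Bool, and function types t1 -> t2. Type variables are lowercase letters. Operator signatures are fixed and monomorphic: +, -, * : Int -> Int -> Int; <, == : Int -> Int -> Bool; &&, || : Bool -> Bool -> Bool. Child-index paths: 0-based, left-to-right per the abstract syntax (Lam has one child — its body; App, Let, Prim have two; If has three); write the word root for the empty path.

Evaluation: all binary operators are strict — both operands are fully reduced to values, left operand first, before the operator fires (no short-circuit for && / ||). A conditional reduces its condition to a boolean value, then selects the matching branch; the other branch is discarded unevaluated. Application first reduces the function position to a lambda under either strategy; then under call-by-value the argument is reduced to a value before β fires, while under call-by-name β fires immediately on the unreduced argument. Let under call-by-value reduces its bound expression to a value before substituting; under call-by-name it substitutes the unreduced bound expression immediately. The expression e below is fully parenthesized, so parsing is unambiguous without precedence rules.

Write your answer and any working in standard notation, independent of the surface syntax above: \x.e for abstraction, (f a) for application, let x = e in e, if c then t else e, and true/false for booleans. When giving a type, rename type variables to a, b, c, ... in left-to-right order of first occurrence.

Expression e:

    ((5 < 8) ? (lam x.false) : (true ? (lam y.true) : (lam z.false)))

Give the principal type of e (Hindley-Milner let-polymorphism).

Answer: a -> Bool

Trace:
  unify Int ~ Int
  unify Int ~ Int
  unify Bool ~ Bool
\x._ : a -> Bool
  unify Bool ~ Bool
\y._ : b -> Bool
\z._ : c -> Bool
  unify b -> Bool ~ c -> Bool
  unify b ~ c
  unify Bool ~ Bool
  unify a -> Bool ~ c -> Bool
  unify a ~ c
  unify Bool ~ Bool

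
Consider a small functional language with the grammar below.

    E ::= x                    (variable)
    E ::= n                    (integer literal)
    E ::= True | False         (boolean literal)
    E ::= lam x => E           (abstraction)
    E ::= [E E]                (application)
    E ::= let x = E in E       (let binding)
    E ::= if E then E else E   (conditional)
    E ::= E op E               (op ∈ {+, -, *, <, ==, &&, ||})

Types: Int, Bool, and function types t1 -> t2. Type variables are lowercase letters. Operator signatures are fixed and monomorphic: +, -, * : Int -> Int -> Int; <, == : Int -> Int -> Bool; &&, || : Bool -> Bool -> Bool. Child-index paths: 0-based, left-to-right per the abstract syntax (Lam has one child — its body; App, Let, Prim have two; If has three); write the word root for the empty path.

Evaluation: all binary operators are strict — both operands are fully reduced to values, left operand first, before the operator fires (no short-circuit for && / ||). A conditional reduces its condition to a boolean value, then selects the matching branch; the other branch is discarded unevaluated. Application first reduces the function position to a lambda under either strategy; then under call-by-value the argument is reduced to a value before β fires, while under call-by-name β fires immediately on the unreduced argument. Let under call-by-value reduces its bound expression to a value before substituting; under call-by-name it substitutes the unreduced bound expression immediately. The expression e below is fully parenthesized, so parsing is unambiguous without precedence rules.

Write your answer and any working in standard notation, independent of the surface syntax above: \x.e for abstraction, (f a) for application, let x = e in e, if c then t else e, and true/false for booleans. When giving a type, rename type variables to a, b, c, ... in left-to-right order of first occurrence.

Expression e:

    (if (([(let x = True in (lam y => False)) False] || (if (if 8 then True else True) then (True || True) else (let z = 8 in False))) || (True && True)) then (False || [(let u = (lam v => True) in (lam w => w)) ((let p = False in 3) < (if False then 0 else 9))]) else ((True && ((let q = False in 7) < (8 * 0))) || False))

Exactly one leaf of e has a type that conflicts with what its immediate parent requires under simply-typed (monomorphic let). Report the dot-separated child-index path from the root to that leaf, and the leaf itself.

Answer: 0.0.1.0.0 : 8

Working:
let x : Bool
\y._ : a -> Bool
  unify a -> Bool ~ Bool -> b
  unify a ~ Bool
  unify Bool ~ b
_ _ : Bool
  unify Bool ~ Bool
  unify Int ~ Bool
  FAIL: mismatch Int ~ Bool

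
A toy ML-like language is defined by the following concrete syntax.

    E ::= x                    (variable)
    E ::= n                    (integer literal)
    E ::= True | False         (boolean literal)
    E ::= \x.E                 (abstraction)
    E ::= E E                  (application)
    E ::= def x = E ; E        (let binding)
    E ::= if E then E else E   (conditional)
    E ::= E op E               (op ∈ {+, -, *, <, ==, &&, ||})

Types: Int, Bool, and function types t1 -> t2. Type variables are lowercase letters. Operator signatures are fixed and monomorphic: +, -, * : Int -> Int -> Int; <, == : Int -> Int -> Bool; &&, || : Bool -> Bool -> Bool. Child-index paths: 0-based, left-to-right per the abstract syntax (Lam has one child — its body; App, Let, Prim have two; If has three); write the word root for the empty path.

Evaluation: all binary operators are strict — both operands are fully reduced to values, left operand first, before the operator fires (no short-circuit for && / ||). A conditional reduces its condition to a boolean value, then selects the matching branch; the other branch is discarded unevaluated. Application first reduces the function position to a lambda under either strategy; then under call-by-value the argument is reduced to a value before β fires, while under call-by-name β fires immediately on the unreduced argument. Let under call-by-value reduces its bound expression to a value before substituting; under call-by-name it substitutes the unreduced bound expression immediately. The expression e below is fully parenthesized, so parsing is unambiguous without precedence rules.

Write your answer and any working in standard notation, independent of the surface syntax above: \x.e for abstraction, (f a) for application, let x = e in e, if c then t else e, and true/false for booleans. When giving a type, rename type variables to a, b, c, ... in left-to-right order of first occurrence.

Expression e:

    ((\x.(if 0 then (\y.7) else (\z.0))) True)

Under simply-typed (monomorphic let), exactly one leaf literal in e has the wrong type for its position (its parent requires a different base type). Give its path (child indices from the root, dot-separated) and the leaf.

Answer: 0.0.0 : 0

Derivation:
  unify Int ~ Bool
  FAIL: mismatch Int ~ Bool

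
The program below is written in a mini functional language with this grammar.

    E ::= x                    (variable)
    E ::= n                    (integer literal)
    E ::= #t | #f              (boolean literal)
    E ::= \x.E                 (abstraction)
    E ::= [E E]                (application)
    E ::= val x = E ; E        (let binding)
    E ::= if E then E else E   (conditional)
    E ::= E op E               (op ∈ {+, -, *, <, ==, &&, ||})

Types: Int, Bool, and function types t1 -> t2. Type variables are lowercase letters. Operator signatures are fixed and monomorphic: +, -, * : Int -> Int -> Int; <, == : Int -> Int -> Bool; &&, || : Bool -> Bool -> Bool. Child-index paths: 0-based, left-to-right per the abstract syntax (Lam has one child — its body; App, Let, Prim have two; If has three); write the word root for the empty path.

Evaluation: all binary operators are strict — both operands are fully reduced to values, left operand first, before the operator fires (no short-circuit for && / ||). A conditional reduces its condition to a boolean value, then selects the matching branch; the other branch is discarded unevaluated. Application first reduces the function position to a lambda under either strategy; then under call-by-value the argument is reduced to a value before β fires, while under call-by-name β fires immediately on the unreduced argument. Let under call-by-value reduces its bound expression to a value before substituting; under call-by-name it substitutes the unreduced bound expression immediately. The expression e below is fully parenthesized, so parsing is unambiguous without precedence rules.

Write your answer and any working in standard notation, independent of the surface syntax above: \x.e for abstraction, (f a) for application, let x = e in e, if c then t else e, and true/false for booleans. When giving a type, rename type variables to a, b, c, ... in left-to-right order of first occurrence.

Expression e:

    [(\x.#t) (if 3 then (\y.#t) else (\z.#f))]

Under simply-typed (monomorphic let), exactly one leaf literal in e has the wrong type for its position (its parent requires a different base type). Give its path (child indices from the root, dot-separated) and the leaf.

Answer: 1.0 : 3

Working:
\x._ : a -> Bool
  unify Int ~ Bool
  FAIL: mismatch Int ~ Bool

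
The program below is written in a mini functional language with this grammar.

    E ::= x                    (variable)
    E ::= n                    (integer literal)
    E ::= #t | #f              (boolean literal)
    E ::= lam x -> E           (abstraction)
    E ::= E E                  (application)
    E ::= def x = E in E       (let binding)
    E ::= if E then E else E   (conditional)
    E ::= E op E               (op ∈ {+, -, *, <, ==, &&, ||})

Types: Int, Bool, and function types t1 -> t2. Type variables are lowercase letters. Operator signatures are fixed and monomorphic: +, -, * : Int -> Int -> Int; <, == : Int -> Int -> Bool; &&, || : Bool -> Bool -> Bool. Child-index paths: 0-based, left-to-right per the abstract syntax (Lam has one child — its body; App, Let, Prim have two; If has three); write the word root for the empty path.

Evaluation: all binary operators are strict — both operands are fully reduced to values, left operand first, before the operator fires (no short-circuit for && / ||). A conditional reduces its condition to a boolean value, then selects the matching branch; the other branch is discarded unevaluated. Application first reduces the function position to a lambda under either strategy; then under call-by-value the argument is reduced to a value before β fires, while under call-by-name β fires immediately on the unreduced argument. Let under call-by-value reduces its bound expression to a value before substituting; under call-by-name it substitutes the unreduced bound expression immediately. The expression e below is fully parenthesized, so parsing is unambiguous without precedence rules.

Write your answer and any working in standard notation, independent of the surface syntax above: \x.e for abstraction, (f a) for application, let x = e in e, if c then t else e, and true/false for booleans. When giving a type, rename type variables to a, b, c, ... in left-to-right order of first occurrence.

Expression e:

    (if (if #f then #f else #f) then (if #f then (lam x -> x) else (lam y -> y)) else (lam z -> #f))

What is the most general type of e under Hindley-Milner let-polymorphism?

Answer: Bool -> Bool

Trace:
  unify Bool ~ Bool
  unify Bool ~ Bool
  unify Bool ~ Bool
  unify Bool ~ Bool
x : a
\x._ : a -> a
y : b
\y._ : b -> b
  unify a -> a ~ b -> b
  unify a ~ b
  unify b ~ b
\z._ : c -> Bool
  unify b -> b ~ c -> Bool
  unify b ~ c
  unify c ~ Bool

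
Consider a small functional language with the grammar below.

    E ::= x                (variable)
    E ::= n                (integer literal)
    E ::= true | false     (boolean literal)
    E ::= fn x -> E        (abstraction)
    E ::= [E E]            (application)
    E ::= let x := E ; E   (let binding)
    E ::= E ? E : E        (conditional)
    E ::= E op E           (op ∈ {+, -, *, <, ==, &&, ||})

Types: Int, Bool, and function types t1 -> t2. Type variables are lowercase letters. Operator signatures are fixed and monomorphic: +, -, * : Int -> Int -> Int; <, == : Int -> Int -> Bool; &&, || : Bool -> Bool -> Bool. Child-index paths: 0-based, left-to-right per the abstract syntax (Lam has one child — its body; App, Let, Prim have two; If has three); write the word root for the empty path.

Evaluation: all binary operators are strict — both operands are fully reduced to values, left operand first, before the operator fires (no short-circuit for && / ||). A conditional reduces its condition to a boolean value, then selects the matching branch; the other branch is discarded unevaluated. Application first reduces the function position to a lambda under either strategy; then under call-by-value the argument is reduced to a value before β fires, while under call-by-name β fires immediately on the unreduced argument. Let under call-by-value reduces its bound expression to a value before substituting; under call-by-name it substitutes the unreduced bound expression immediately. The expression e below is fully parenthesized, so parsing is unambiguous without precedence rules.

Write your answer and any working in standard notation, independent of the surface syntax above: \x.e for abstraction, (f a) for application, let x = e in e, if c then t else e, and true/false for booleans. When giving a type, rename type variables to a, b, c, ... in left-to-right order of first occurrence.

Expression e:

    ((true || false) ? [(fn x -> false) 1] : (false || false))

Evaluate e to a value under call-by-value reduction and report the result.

Answer: false

Trace:
step 0: (if (true || false) then ((\x.false) 1) else (false || false))
step 1: [delta@0] (if true then ((\x.false) 1) else (false || false))
step 2: [if@root] ((\x.false) 1)
step 3: [beta@root] false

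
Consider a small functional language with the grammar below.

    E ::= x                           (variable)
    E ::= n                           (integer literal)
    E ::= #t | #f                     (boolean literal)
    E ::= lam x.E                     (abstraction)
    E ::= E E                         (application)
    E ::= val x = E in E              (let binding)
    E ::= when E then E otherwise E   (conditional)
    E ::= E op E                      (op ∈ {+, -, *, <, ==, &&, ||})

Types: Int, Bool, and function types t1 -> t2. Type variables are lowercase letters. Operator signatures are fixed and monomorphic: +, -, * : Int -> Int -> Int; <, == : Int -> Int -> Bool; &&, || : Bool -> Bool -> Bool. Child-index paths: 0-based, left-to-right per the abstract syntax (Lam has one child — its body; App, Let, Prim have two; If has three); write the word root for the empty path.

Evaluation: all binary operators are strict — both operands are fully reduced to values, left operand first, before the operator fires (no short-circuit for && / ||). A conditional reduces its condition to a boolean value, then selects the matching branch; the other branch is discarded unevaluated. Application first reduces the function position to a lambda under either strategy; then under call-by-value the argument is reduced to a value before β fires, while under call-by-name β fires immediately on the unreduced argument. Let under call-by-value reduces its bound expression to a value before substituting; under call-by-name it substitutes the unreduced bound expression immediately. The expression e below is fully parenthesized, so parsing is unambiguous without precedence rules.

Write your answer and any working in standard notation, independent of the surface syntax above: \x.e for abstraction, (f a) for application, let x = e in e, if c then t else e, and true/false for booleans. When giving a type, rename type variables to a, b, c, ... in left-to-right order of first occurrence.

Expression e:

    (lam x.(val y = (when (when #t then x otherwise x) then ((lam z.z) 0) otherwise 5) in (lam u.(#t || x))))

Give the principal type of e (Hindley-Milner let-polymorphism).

Answer: Bool -> a -> Bool

Trace:
  unify Bool ~ Bool
x : a
x : a
  unify a ~ a
  unify a ~ Bool
z : b
\z._ : b -> b
  unify b -> b ~ Int -> c
  unify b ~ Int
  unify Int ~ c
_ _ : Int
  unify Int ~ Int
let y : Int
  unify Bool ~ Bool
x : Bool
  unify Bool ~ Bool
\u._ : d -> Bool
\x._ : Bool -> d -> Bool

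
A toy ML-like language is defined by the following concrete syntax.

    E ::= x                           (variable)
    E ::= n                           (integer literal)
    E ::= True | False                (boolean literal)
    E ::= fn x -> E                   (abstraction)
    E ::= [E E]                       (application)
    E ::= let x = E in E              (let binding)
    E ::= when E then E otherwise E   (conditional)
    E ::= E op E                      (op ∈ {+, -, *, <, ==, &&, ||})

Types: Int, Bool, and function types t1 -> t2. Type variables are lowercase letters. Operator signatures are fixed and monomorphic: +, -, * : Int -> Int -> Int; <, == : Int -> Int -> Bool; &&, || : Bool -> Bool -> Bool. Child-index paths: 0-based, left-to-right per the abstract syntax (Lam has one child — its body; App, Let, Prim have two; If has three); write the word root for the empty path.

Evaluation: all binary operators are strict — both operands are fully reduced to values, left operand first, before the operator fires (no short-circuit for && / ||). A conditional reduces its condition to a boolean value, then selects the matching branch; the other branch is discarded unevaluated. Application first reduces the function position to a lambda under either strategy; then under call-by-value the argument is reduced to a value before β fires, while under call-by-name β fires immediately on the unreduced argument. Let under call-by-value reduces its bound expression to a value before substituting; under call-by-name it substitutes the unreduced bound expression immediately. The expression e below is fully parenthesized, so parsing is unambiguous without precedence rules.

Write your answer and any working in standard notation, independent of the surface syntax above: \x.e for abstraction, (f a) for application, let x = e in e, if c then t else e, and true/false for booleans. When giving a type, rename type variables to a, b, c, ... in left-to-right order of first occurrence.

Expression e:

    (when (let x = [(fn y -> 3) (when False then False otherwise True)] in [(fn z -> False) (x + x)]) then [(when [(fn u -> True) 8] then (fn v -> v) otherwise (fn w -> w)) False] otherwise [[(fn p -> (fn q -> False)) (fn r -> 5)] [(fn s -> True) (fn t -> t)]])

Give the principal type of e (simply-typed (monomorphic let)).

Trace:
\y._ : a -> Int
  unify Bool ~ Bool
  unify Bool ~ Bool
  unify a -> Int ~ Bool -> b
  unify a ~ Bool
  unify Int ~ b
_ _ : Int
let x : Int
\z._ : c -> Bool
x : Int
  unify Int ~ Int
x : Int
  unify Int ~ Int
  unify c -> Bool ~ Int -> d
  unify c ~ Int
  unify Bool ~ d
_ _ : Bool
  unify Bool ~ Bool
\u._ : e -> Bool
  unify e -> Bool ~ Int -> f
  unify e ~ Int
  unify Bool ~ f
_ _ : Bool
  unify Bool ~ Bool
v : g
\v._ : g -> g
w : h
\w._ : h -> h
  unify g -> g ~ h -> h
  unify g ~ h
  unify h ~ h
  unify h -> h ~ Bool -> i
  unify h ~ Bool
  unify Bool ~ i
_ _ : Bool
\q._ : k -> Bool
\p._ : j -> k -> Bool
\r._ : l -> Int
  unify j -> k -> Bool ~ (l -> Int) -> m
  unify j ~ l -> Int
  unify k -> Bool ~ m
_ _ : k -> Bool
\s._ : n -> Bool
t : o
\t._ : o -> o
  unify n -> Bool ~ (o -> o) -> p
  unify n ~ o -> o
  unify Bool ~ p
_ _ : Bool
  unify k -> Bool ~ Bool -> q
  unify k ~ Bool
  unify Bool ~ q
_ _ : Bool
  unify Bool ~ Bool

Answer: Bool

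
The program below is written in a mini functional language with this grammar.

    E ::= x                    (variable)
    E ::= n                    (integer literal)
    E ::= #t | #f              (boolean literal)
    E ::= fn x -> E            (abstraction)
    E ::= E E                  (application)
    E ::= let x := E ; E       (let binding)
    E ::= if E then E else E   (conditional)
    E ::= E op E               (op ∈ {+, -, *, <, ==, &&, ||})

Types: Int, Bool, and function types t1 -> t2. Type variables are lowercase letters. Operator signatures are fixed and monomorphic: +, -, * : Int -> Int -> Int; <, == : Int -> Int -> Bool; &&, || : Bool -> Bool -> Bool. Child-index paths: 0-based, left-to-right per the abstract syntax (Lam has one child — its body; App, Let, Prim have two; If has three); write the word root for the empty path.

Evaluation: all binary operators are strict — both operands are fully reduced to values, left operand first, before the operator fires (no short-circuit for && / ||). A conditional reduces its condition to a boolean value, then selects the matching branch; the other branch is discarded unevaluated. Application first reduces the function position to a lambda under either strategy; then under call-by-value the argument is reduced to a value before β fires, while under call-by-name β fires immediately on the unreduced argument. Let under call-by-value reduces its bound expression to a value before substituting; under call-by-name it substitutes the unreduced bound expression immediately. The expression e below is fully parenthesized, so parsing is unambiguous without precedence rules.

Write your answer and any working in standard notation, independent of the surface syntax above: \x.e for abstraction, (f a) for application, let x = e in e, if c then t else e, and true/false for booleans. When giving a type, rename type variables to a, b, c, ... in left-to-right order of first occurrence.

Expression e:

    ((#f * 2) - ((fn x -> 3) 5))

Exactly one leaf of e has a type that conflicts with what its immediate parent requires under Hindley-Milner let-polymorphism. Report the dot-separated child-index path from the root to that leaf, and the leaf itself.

Trace:
  unify Bool ~ Int
  FAIL: mismatch Bool ~ Int

Answer: 0.0 : false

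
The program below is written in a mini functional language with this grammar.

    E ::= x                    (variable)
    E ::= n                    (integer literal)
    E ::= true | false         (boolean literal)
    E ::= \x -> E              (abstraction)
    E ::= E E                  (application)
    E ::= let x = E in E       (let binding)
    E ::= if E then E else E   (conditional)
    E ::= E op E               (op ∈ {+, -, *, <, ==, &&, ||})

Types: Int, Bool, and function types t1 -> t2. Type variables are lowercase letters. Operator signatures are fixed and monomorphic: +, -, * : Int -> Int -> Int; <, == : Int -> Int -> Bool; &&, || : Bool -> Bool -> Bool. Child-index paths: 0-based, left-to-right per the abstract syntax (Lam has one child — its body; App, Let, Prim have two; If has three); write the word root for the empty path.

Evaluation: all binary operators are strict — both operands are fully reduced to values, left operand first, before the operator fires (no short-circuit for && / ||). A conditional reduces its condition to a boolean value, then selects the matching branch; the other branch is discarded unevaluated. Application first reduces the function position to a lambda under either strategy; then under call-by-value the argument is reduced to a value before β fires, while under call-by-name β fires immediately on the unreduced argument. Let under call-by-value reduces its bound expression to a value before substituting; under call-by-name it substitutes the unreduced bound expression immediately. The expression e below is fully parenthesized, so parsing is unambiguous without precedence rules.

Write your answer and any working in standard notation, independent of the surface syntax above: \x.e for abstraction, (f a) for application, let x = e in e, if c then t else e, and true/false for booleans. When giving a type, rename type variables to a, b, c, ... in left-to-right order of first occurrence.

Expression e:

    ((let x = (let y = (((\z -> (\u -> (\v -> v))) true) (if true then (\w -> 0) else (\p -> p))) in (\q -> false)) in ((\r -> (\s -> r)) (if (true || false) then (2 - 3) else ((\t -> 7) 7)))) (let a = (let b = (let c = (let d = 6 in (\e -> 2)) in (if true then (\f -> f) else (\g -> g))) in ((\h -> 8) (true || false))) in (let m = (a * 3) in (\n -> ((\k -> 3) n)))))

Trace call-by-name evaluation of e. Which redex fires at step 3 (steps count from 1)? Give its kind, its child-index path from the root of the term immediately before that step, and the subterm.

Answer: beta at root : ((\s.(if (true || false) then (2 - 3) else ((\t.7) 7))) (let a = (let b = (let c = (let d = 6 in (\e.2)) in (if true then (\f.f) else (\g.g))) in ((\h.8) (true || false))) in (let m = (a * 3) in (\n.((\k.3) n)))))

Working:
step 0: ((let x = (let y = (((\z.(\u.(\v.v))) true) (if true then (\w.0) else (\p.p))) in (\q.false)) in ((\r.(\s.r)) (if (true || false) then (2 - 3) else ((\t.7) 7)))) (let a = (let b = (let c = (let d = 6 in (\e.2)) in (if true then (\f.f) else (\g.g))) in ((\h.8) (true || false))) in (let m = (a * 3) in (\n.((\k.3) n)))))
step 1: [let@0] (((\r.(\s.r)) (if (true || false) then (2 - 3) else ((\t.7) 7))) (let a = (let b = (let c = (let d = 6 in (\e.2)) in (if true then (\f.f) else (\g.g))) in ((\h.8) (true || false))) in (let m = (a * 3) in (\n.((\k.3) n)))))
step 2: [beta@0] ((\s.(if (true || false) then (2 - 3) else ((\t.7) 7))) (let a = (let b = (let c = (let d = 6 in (\e.2)) in (if true then (\f.f) else (\g.g))) in ((\h.8) (true || false))) in (let m = (a * 3) in (\n.((\k.3) n)))))
step 3: [beta@root] (if (true || false) then (2 - 3) else ((\t.7) 7))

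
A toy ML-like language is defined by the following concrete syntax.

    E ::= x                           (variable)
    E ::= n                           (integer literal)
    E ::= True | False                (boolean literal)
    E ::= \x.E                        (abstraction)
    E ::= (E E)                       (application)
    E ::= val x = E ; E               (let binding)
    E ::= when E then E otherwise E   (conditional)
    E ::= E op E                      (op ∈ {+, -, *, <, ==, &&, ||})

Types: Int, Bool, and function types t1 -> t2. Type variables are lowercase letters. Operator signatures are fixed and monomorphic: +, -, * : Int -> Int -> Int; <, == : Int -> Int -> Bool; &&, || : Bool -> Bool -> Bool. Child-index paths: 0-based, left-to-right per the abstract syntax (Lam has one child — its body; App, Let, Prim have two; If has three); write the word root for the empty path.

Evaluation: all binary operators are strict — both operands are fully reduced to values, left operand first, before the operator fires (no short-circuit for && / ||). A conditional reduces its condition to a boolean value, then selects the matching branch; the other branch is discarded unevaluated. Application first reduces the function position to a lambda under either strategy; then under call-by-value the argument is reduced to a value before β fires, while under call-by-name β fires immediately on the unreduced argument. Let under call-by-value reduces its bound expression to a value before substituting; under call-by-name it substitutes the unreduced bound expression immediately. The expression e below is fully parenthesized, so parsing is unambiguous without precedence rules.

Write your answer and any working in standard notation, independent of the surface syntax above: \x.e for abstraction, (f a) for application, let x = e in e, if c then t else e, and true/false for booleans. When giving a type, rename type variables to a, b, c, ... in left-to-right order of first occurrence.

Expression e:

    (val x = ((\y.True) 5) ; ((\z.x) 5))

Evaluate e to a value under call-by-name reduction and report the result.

Answer: true

Derivation:
step 0: (let x = ((\y.true) 5) in ((\z.x) 5))
step 1: [let@root] ((\z.((\y.true) 5)) 5)
step 2: [beta@root] ((\y.true) 5)
step 3: [beta@root] true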